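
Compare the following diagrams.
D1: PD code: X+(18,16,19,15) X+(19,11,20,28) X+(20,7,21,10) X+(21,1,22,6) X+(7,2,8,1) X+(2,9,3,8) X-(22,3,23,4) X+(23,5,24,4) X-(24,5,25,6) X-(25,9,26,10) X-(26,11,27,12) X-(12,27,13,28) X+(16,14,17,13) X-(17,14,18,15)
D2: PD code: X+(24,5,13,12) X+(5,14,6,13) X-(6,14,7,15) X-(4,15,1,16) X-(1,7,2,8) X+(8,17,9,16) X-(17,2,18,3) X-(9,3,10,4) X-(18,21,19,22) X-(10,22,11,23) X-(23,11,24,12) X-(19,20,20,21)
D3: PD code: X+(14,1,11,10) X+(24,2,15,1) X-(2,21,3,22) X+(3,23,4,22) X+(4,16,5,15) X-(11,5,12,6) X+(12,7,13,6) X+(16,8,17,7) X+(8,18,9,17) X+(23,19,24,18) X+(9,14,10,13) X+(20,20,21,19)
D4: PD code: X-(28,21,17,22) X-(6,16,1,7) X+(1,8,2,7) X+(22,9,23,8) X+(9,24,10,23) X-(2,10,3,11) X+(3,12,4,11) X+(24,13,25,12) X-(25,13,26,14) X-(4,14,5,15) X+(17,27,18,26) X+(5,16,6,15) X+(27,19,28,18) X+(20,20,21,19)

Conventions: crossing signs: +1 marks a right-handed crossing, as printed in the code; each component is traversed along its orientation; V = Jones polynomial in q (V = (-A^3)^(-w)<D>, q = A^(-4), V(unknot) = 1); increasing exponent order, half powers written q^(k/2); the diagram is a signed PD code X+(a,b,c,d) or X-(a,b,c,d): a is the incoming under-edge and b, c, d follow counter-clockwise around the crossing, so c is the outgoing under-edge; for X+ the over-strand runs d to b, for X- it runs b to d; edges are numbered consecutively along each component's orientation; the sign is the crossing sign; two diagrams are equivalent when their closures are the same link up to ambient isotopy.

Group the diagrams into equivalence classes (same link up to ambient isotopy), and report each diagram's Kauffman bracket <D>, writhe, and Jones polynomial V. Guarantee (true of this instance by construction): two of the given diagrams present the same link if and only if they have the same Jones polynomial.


classes: {D1, D4} | {D2} | {D3}
V(D1) = 1 + q + q^2 + q^3  [14 crossings, <D> = A^-6 + A^-2 + A^2 + A^6, w = +2]
V(D2) = q^-5 + 2q^-3 + q^-1  [12 crossings, <D> = A^-14 + 2A^-6 + A^2, w = -6]
D3 (bracket A^-8 - A^-4 + 2 - A^4 + 2A^8 + A^16; 12 crossings at w = +8): V = q^2 + 2q^4 - q^5 + 2q^6 - q^7 + q^8
V(D4) = 1 + q + q^2 + q^3  [14 crossings, <D> = 1 + A^4 + A^8 + A^12, w = +4]
note: 3 classes among 4 diagrams; unequal V(q) rules out equality


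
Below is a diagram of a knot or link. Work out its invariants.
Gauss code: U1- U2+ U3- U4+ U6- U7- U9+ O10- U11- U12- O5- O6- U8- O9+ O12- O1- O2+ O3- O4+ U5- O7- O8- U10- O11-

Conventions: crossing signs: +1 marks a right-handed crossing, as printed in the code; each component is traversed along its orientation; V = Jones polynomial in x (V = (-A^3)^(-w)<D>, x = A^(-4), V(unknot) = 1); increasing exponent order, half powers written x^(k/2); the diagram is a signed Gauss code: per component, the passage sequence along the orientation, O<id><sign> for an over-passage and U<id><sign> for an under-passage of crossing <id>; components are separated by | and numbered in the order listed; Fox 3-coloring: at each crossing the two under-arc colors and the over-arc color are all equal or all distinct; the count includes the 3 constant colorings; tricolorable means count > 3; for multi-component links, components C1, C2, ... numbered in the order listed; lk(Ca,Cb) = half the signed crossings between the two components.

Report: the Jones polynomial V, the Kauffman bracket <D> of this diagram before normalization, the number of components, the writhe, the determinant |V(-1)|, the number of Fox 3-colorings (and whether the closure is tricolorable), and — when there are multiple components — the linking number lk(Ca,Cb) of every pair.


V(x) = x^-8 - 2x^-7 + x^-6 - 2x^-5 + 2x^-4 + x^-2
bracket: A^-10 + 2A^-2 - 2A^2 + A^6 - 2A^10 + A^14, w = -6
1 component, writhe -6, over 12 crossings
det 9, colorings 27 of 3^12 — tricolorable
observation: w = -6 shifts under R1 moves; the (-A^3)^(6) factor cancels that in V


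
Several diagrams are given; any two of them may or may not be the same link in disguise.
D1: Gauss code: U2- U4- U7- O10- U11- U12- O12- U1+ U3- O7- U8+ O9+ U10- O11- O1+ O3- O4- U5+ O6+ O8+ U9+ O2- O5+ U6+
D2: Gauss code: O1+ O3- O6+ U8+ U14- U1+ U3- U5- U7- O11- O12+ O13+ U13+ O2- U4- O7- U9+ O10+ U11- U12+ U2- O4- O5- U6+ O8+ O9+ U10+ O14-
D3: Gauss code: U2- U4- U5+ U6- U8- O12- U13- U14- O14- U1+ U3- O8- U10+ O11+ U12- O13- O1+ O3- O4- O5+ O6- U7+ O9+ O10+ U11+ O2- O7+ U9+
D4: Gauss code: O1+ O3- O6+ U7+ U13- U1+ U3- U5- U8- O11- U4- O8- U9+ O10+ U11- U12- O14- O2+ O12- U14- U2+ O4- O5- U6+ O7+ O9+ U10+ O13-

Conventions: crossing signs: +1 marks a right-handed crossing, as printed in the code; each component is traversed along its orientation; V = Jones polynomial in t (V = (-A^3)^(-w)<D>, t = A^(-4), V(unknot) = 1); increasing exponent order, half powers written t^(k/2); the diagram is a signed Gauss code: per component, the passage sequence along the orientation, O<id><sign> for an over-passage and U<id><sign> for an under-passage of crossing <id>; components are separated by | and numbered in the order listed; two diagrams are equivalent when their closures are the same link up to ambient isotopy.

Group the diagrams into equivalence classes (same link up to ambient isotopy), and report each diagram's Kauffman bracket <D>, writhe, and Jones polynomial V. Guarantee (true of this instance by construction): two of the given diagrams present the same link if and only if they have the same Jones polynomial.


equivalence classes: {D1, D2, D3, D4}
D1 (bracket -A^-18 + 2A^-14 - 2A^-10 + 3A^-6 - 2A^-2 + 2A^2 - A^6; 12 crossings at w = -2): V = -t^-3 + 2t^-2 - 2t^-1 + 3 - 2t + 2t^2 - t^3
V(D2) = -t^-3 + 2t^-2 - 2t^-1 + 3 - 2t + 2t^2 - t^3  [14 crossings, <D> = -A^-12 + 2A^-8 - 2A^-4 + 3 - 2A^4 + 2A^8 - A^12, w = 0]
D3 (bracket -A^-18 + 2A^-14 - 2A^-10 + 3A^-6 - 2A^-2 + 2A^2 - A^6; 14 crossings at w = -2): V = -t^-3 + 2t^-2 - 2t^-1 + 3 - 2t + 2t^2 - t^3
D4 (bracket -A^-18 + 2A^-14 - 2A^-10 + 3A^-6 - 2A^-2 + 2A^2 - A^6; 14 crossings at w = -2): V = -t^-3 + 2t^-2 - 2t^-1 + 3 - 2t + 2t^2 - t^3
observation: one V(t) for all 4 diagrams — one class (guaranteed)


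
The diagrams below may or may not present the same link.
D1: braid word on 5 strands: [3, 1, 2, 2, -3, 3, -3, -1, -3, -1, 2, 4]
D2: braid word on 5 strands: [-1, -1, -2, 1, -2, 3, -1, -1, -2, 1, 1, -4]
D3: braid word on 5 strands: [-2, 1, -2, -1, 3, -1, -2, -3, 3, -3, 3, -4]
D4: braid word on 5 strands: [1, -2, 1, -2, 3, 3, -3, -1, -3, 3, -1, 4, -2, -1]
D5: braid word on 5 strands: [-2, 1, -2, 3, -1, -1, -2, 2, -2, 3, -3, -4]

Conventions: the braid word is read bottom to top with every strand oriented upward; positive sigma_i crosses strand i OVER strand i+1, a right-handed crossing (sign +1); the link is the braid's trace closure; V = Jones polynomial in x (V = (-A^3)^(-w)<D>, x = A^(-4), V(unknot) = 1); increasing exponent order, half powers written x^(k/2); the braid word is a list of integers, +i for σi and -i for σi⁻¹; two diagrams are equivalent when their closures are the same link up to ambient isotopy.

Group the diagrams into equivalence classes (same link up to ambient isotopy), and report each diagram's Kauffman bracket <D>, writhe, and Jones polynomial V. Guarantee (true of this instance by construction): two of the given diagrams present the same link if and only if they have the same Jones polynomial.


equivalence classes: {D1} | {D2, D3, D4, D5}
D1 (bracket A^-2 - A^2 + A^6 - A^10 + A^14; 12 crossings at w = +2): V = x^-2 - x^-1 + 1 - x + x^2
V(D2) = -x^-6 + x^-5 - x^-4 + 2x^-3 - x^-2 + x^-1  [12 crossings, <D> = A^-8 - A^-4 + 2 - A^4 + A^8 - A^12, w = -4]
V(D3) = -x^-6 + x^-5 - x^-4 + 2x^-3 - x^-2 + x^-1  [12 crossings, <D> = A^-8 - A^-4 + 2 - A^4 + A^8 - A^12, w = -4]
V(D4) = -x^-6 + x^-5 - x^-4 + 2x^-3 - x^-2 + x^-1  [14 crossings, <D> = A^-2 - A^2 + 2A^6 - A^10 + A^14 - A^18, w = -2]
V(D5) = -x^-6 + x^-5 - x^-4 + 2x^-3 - x^-2 + x^-1  (w -4, c 12, <D> = A^-8 - A^-4 + 2 - A^4 + A^8 - A^12)
key observation: V(x) takes 2 values over 5 diagrams, fixing the grouping


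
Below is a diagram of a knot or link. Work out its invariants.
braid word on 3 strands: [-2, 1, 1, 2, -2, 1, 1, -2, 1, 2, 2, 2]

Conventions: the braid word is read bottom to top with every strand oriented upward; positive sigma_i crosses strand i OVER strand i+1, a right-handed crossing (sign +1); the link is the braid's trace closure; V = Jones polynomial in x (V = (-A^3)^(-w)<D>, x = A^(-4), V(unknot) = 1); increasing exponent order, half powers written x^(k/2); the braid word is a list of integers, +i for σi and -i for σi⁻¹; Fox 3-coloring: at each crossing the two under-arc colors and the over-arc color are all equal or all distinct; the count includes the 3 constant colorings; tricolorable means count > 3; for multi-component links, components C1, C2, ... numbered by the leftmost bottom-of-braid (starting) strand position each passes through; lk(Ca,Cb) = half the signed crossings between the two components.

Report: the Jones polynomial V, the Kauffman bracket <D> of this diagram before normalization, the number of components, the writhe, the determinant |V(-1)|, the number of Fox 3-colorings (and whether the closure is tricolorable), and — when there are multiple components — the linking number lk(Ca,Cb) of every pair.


Jones polynomial: V(x) = x^2 - x^3 + 2x^4 - 2x^5 + 3x^6 - 2x^7 + x^8 - x^9
<D> = -A^-18 + A^-14 - 2A^-10 + 3A^-6 - 2A^-2 + 2A^2 - A^6 + A^10; writhe +6
components 1, writhe +6 (12 crossings)
3-colorings: 3 of 3^12, det 13 — not tricolorable
note: |V(-1)| = 13: so not tricolorable, since 3 does not divide 13


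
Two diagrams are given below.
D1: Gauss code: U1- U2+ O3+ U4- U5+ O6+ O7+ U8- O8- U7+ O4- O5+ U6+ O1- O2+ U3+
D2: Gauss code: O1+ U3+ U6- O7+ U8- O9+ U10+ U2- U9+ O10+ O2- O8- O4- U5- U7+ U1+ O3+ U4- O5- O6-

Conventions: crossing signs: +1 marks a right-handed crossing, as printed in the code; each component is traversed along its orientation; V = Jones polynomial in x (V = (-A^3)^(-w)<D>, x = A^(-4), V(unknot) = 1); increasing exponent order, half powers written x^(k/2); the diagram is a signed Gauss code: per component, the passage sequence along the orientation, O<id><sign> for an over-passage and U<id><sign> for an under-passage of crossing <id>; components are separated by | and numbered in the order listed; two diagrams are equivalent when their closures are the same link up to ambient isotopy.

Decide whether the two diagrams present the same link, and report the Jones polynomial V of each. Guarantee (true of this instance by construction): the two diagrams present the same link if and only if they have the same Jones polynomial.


same link: no
V(D1) = 1  [8 crossings, <D> = A^6, w = +2]
D2 (bracket A^-8 - A^-4 + 1 - A^4 + A^8; 10 crossings at w = 0): V = x^-2 - x^-1 + 1 - x + x^2
note: 2 classes among 2 diagrams; unequal V(x) rules out equality


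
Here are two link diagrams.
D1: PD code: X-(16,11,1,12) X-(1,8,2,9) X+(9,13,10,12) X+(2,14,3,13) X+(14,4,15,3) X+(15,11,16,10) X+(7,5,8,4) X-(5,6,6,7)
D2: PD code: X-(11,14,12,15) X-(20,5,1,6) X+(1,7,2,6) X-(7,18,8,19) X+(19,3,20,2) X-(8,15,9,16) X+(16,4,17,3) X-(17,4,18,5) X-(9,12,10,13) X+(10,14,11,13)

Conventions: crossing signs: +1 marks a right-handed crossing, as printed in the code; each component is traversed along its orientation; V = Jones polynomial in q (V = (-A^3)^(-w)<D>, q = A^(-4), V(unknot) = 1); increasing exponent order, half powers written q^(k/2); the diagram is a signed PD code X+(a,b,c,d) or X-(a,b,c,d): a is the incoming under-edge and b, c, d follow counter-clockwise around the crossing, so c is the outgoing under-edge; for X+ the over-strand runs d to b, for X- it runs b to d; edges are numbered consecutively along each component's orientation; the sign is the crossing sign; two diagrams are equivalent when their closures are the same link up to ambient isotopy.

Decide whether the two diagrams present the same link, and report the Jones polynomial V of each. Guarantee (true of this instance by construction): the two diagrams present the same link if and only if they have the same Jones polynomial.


equivalent: yes
V(D1) = 1  (w +2, c 8, <D> = A^6)
V(D2) = 1  [10 crossings, <D> = A^-6, w = -2]
key observation: from 8 to 10 crossings by R-moves: one link, two diagrams


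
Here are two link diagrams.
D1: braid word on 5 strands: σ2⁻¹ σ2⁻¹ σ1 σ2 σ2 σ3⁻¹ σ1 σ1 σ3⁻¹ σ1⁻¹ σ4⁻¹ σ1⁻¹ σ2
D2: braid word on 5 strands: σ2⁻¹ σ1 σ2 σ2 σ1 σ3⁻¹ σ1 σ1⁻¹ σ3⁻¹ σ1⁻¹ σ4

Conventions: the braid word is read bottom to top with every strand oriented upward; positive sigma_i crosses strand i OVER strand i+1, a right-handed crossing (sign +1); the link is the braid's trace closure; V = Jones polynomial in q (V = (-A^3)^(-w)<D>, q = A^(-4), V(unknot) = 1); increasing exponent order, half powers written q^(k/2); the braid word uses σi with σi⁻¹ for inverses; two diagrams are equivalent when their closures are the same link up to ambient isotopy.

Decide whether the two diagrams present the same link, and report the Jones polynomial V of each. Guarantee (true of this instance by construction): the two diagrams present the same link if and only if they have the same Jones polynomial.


same link: yes
V(D1) = -q^(-5/2) - q^(-1/2)  [13 crossings, <D> = A^-1 + A^7, w = -1]
V(D2) = -q^(-5/2) - q^(-1/2)  [11 crossings, <D> = A^5 + A^13, w = +1]
insight: one V(q) for all 2 diagrams — one class (guaranteed)


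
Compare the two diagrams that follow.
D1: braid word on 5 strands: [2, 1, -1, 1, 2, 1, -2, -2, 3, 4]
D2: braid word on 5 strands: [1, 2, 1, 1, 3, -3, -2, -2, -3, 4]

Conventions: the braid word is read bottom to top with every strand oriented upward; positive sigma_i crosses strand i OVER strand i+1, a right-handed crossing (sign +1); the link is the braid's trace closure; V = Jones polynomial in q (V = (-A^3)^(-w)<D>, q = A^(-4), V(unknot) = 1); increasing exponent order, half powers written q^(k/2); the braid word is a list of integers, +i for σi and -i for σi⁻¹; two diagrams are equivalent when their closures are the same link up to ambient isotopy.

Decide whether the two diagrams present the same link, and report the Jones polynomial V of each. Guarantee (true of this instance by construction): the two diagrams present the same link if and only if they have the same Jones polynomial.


equivalent: yes
D1 (bracket A^12; 10 crossings at w = +4): V = 1
V(D2) = 1  (w +2, c 10, <D> = A^6)
key observation: all 2 diagrams share one V(q), hence one class


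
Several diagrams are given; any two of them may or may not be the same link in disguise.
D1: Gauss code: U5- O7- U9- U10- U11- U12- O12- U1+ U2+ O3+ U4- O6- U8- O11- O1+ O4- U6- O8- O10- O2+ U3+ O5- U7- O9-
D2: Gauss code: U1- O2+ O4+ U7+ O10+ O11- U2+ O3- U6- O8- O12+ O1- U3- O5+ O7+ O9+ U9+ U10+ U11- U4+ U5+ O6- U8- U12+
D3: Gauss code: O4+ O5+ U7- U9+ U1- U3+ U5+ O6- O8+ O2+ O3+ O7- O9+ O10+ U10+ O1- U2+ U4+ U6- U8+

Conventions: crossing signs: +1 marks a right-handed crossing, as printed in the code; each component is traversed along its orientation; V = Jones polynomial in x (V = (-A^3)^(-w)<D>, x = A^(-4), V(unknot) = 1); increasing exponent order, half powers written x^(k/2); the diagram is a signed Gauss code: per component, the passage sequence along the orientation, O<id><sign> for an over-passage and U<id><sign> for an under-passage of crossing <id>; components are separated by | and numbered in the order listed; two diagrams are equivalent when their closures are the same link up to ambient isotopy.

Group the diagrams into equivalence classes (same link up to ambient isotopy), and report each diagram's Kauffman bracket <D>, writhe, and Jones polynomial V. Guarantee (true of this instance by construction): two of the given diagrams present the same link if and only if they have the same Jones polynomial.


equivalence classes: {D1} | {D2} | {D3}
D1 (bracket A^-10 + 2A^-2 - 2A^2 + A^6 - 2A^10 + A^14; 12 crossings at w = -6): V = x^-8 - 2x^-7 + x^-6 - 2x^-5 + 2x^-4 + x^-2
V(D2) = -x^-3 + 2x^-2 - 2x^-1 + 3 - 2x + 2x^2 - x^3  (w +2, c 12, <D> = -A^-6 + 2A^-2 - 2A^2 + 3A^6 - 2A^10 + 2A^14 - A^18)
D3 (bracket A^12; 10 crossings at w = +4): V = 1
key observation: V(x) takes 3 values over 3 diagrams, fixing the grouping


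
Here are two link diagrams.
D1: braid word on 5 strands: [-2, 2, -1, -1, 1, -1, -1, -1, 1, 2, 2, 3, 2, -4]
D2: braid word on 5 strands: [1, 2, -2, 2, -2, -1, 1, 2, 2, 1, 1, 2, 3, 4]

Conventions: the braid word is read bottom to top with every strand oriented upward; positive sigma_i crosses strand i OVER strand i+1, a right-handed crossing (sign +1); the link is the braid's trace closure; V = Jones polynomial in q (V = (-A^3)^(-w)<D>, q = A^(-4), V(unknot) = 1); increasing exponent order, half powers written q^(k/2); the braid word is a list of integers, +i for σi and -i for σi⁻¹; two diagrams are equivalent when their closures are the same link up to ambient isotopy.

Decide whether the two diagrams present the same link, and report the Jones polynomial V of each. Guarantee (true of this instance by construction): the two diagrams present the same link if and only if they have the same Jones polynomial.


equivalent: no
V(D1) = -q^-3 + q^-2 - q^-1 + 3 - q + q^2 - q^3  (w 0, c 14, <D> = -A^-12 + A^-8 - A^-4 + 3 - A^4 + A^8 - A^12)
D2 (bracket -A^-4 + 1 - A^4 + A^8 + A^16; 14 crossings at w = +8): V = q^2 + q^4 - q^5 + q^6 - q^7
why: 2 classes among 2 diagrams; unequal V(q) rules out equality


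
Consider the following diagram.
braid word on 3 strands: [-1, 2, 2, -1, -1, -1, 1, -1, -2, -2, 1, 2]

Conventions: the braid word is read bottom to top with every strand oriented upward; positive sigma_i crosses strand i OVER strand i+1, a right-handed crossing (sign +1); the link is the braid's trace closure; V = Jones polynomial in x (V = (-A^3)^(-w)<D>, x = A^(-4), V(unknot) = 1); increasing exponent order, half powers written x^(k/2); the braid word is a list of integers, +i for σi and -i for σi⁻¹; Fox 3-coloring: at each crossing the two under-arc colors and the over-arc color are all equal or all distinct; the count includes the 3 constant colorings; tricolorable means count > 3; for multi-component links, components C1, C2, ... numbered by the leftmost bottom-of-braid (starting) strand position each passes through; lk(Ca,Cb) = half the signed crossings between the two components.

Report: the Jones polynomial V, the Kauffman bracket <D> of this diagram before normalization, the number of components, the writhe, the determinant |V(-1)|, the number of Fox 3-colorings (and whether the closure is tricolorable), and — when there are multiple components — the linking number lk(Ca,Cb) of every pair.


Jones polynomial: V(x) = -x^-6 + 2x^-5 - 4x^-4 + 5x^-3 - 4x^-2 + 5x^-1 - 3 + 2x - x^2
<D> = -A^-14 + 2A^-10 - 3A^-6 + 5A^-2 - 4A^2 + 5A^6 - 4A^10 + 2A^14 - A^18; writhe -2
components 1, writhe -2 (12 crossings)
3-colorings: 9 of 3^12, det 27 — tricolorable
note: the span of V is 8, forcing >= 8 crossings in any diagram


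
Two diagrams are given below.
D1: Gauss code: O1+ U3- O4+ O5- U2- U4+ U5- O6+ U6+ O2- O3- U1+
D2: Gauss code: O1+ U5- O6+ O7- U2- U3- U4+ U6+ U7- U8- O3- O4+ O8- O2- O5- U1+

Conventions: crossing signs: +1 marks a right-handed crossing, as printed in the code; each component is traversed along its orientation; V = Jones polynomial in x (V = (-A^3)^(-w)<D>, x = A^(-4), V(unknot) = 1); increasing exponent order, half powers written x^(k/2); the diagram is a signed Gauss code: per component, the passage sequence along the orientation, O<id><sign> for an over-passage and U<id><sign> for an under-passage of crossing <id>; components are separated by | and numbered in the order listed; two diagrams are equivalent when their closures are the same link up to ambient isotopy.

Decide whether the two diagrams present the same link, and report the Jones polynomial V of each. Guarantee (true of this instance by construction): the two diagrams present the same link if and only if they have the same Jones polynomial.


same link: yes
V(D1) = 1  [6 crossings, <D> = 1, w = 0]
V(D2) = 1  [8 crossings, <D> = A^-6, w = -2]
insight: all 2 diagrams share one V(x), hence one class


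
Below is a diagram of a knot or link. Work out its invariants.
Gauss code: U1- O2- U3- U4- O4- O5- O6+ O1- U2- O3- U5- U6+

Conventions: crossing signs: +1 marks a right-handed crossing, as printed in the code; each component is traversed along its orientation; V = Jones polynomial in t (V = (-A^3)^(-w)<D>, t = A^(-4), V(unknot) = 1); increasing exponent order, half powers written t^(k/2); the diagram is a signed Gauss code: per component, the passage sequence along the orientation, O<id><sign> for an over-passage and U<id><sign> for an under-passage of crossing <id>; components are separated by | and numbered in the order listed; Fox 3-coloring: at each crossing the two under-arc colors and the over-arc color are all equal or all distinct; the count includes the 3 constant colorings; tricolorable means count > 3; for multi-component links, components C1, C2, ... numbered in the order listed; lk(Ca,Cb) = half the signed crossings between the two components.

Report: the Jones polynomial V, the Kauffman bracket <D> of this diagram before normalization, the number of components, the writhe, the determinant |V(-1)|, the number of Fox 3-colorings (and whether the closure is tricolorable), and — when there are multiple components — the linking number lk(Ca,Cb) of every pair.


V = -t^-4 + t^-3 + t^-1
<D> = A^-8 + 1 - A^4 (w = -4)
1 component over 6 crossings, w = -4
9 Fox colorings among 3^6, |V(-1)| = 3: tricolorable
why: |V(-1)| = 3: so tricolorable, since 3 divides 3


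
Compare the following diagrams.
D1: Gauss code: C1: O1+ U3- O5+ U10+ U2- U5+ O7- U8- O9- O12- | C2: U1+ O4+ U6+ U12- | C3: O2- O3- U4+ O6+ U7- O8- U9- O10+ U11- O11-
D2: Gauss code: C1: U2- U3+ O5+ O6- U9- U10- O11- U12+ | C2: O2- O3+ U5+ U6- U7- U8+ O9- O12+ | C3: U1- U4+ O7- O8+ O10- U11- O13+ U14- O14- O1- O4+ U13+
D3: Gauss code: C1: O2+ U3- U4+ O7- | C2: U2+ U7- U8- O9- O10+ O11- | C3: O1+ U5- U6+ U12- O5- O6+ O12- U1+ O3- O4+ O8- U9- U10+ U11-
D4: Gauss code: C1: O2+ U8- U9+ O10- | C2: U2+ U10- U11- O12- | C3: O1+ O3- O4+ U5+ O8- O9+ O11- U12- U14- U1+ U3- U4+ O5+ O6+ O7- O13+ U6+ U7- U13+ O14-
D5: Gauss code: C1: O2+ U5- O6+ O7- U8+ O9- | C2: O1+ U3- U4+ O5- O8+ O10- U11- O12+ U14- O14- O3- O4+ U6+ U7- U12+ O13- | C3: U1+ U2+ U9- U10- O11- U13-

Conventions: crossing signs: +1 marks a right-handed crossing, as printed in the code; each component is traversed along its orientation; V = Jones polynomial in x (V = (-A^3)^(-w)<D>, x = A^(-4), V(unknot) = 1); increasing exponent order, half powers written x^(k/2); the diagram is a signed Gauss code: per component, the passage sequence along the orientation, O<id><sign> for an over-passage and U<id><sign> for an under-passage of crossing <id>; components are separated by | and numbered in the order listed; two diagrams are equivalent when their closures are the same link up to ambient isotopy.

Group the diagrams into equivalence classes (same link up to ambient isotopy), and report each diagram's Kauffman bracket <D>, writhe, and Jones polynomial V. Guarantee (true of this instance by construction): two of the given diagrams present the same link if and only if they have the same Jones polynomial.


grouping into links: {D1} | {D2, D3, D4, D5}
V(D1) = x^-5 - x^-4 + 2x^-3 - x^-2 + 2x^-1 + x  (w -2, c 12, <D> = A^-10 + 2A^-2 - A^2 + 2A^6 - A^10 + A^14)
V(D2) = x^-3 + x^-2 + x^-1 + 1  (w -2, c 14, <D> = A^-6 + A^-2 + A^2 + A^6)
D3 (bracket A^-6 + A^-2 + A^2 + A^6; 12 crossings at w = -2): V = x^-3 + x^-2 + x^-1 + 1
V(D4) = x^-3 + x^-2 + x^-1 + 1  [14 crossings, <D> = 1 + A^4 + A^8 + A^12, w = 0]
V(D5) = x^-3 + x^-2 + x^-1 + 1  (w -2, c 14, <D> = A^-6 + A^-2 + A^2 + A^6)
why: comparing 5 Jones polynomials yields 2 groups


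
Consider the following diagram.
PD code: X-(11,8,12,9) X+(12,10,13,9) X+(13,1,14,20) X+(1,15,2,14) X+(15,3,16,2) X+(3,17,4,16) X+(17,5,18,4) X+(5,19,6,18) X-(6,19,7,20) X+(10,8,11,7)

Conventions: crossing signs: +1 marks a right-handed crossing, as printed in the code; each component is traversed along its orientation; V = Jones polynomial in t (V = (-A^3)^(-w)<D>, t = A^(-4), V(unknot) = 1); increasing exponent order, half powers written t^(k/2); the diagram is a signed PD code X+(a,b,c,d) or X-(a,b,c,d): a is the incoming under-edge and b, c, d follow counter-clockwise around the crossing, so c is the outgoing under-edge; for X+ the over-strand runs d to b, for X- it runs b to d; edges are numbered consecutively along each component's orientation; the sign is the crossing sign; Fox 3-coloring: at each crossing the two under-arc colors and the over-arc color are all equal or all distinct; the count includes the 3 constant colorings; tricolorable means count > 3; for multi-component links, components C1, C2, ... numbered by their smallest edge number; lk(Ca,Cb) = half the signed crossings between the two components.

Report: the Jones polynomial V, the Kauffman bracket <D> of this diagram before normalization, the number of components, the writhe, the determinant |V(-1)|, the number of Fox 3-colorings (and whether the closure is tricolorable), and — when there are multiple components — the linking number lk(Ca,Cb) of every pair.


V(t) = t^2 + t^4 - t^5 + t^6 - t^7
bracket: -A^-10 + A^-6 - A^-2 + A^2 + A^10, w = +6
1 component, writhe +6, over 10 crossings
det 5, colorings 3 of 3^10 — not tricolorable
observation: w = +6 shifts under R1 moves; the (-A^3)^(-6) factor cancels that in V


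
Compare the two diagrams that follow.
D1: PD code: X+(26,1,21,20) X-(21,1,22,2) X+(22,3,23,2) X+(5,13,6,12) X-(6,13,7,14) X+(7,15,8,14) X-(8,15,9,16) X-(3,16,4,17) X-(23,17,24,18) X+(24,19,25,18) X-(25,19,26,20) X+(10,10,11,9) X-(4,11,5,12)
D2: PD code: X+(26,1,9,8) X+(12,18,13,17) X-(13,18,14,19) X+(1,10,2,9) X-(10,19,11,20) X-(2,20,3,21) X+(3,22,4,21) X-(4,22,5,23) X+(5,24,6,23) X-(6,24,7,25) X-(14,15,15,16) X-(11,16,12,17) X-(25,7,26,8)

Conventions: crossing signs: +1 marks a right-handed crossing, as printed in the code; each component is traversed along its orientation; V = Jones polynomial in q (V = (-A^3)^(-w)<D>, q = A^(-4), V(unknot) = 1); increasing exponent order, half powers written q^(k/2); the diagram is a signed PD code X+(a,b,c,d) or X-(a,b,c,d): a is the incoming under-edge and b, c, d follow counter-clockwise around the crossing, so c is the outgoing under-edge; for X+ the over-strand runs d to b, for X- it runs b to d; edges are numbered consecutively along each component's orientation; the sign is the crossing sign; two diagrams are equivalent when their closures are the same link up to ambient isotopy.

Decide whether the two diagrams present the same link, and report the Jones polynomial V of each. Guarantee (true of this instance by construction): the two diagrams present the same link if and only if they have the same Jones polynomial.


equivalent: yes
V(D1) = -q^(-1/2) - q^(1/2)  (w -1, c 13, <D> = A^-5 + A^-1)
D2 (bracket A^-11 + A^-7; 13 crossings at w = -3): V = -q^(-1/2) - q^(1/2)
why: all 2 diagrams share one V(q), hence one class


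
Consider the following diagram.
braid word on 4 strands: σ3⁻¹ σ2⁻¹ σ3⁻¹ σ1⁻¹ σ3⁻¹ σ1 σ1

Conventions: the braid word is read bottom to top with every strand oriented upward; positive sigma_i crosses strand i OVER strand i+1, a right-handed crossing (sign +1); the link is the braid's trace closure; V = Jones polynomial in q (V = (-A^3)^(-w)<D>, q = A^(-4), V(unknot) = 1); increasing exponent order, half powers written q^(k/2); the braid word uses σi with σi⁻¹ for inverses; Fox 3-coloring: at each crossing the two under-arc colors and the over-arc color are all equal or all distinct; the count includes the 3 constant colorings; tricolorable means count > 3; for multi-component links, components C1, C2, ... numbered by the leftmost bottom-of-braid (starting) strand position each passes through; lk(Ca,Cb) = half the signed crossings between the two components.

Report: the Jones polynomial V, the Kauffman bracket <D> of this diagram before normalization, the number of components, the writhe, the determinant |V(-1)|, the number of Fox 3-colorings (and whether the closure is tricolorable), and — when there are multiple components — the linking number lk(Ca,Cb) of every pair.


V = -q^-4 + q^-3 + q^-1
<D> = -A^-5 - A^3 + A^7 (w = -3)
1 component over 7 crossings, w = -3
9 Fox colorings among 3^7, |V(-1)| = 3: tricolorable
why: |V(-1)| = 3: so tricolorable, since 3 divides 3


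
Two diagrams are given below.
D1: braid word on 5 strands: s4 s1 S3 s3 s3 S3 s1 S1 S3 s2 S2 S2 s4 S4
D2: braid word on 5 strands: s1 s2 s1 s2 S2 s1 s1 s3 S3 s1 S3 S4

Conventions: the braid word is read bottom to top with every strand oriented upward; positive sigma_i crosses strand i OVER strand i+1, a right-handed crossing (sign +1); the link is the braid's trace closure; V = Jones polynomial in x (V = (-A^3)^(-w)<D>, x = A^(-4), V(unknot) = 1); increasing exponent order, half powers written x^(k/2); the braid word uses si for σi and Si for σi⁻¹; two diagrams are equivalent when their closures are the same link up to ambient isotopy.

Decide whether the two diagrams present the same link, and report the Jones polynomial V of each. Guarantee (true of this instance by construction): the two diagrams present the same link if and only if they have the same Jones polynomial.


equivalent: no
D1 (bracket 1; 14 crossings at w = 0): V = 1
D2 (bracket -A^-16 + A^-12 - A^-8 + A^-4 + A^4; 12 crossings at w = +4): V = x^2 + x^4 - x^5 + x^6 - x^7
key observation: comparing 2 Jones polynomials yields 2 groups


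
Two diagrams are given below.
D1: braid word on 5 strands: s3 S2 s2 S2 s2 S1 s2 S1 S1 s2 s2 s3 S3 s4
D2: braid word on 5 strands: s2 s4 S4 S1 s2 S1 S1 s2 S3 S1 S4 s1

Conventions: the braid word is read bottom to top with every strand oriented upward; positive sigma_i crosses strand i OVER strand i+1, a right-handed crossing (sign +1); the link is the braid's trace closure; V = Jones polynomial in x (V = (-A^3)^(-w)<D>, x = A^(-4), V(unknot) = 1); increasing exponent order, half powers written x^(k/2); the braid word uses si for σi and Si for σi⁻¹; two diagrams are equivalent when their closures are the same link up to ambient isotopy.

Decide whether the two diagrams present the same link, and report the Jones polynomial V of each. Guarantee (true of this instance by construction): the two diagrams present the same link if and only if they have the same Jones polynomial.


equivalent: yes
V(D1) = -x^-3 + 2x^-2 - 2x^-1 + 3 - 2x + 2x^2 - x^3  (w +2, c 14, <D> = -A^-6 + 2A^-2 - 2A^2 + 3A^6 - 2A^10 + 2A^14 - A^18)
V(D2) = -x^-3 + 2x^-2 - 2x^-1 + 3 - 2x + 2x^2 - x^3  (w -2, c 12, <D> = -A^-18 + 2A^-14 - 2A^-10 + 3A^-6 - 2A^-2 + 2A^2 - A^6)
why: one V(x) for all 2 diagrams — one class (guaranteed)


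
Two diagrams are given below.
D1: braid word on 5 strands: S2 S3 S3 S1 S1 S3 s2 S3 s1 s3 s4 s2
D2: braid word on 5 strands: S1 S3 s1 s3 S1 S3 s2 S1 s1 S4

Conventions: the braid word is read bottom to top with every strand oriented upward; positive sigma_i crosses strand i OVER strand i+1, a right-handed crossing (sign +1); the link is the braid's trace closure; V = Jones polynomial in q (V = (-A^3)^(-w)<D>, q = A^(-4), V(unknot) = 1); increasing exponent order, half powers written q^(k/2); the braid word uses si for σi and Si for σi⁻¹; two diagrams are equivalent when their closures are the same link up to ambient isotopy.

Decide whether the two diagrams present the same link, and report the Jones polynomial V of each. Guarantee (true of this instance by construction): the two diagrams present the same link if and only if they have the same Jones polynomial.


same link: no
V(D1) = -q^-4 + q^-3 + q^-1  [12 crossings, <D> = A^-2 + A^6 - A^10, w = -2]
V(D2) = 1  (w -2, c 10, <D> = A^-6)
note: 2 values of V(q) split the 2 diagrams


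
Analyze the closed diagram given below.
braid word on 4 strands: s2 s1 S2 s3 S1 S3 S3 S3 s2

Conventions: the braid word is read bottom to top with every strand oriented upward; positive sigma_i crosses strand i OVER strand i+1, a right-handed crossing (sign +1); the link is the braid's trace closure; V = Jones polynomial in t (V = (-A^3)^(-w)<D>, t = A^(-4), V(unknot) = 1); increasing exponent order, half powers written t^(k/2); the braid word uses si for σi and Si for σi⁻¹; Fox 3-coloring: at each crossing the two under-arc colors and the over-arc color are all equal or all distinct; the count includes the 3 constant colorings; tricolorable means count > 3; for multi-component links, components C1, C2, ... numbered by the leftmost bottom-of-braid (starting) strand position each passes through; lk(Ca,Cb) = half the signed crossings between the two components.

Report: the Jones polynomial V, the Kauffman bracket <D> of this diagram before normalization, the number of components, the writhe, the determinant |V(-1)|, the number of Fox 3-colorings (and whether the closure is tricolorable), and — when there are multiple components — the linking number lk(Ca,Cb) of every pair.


V(t) = t^-2 + 2 + t^2
bracket: -A^-11 - 2A^-3 - A^5, w = -1
3 components, writhe -1, over 9 crossings
lk(C1,C2) = +1
linking number lk(C1,C3) = -1
lk(C2,C3): 0
det 4, colorings 3 of 3^9 — not tricolorable
observation: palindromic: swapping t for 1/t fixes V


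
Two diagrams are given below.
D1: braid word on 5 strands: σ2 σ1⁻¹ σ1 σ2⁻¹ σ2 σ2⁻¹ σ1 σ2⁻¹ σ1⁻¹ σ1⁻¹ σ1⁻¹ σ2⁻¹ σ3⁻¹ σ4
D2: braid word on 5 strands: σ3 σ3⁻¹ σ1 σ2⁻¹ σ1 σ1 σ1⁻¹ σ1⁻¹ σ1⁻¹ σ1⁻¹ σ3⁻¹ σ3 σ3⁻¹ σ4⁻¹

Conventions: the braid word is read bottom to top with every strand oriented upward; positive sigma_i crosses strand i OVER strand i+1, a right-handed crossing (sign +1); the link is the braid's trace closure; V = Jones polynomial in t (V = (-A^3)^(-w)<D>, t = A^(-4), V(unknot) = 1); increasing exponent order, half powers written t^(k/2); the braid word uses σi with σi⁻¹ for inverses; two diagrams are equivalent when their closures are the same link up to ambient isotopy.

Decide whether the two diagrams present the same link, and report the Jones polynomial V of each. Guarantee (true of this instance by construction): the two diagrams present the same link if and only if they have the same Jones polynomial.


equivalent: no
D1 (bracket A^-8 - A^-4 + 2 - A^4 + A^8 - A^12; 14 crossings at w = -4): V = -t^-6 + t^-5 - t^-4 + 2t^-3 - t^-2 + t^-1
V(D2) = 1  [14 crossings, <D> = A^-12, w = -4]
observation: V(t) takes 2 values over 2 diagrams, fixing the grouping


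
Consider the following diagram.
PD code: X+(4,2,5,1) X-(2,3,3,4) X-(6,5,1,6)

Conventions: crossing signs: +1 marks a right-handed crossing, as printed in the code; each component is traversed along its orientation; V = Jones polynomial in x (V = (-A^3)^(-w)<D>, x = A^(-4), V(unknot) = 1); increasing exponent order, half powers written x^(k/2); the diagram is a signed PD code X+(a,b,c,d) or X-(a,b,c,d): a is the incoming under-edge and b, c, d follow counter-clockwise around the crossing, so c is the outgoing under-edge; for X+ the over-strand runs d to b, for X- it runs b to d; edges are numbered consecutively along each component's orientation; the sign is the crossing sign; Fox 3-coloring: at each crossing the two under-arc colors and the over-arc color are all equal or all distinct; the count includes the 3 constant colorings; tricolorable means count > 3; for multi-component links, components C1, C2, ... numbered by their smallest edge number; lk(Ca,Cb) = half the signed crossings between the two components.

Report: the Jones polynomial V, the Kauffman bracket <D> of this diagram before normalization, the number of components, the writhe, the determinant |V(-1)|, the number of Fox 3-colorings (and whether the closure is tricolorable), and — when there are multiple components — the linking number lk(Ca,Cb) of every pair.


V = 1
<D> = -A^-3 (w = -1)
1 component over 3 crossings, w = -1
3 Fox colorings among 3^3, |V(-1)| = 1: not tricolorable
why: w = -1 (over 3 crossings) is diagram-only; (-A^3)^(1) removes it from V


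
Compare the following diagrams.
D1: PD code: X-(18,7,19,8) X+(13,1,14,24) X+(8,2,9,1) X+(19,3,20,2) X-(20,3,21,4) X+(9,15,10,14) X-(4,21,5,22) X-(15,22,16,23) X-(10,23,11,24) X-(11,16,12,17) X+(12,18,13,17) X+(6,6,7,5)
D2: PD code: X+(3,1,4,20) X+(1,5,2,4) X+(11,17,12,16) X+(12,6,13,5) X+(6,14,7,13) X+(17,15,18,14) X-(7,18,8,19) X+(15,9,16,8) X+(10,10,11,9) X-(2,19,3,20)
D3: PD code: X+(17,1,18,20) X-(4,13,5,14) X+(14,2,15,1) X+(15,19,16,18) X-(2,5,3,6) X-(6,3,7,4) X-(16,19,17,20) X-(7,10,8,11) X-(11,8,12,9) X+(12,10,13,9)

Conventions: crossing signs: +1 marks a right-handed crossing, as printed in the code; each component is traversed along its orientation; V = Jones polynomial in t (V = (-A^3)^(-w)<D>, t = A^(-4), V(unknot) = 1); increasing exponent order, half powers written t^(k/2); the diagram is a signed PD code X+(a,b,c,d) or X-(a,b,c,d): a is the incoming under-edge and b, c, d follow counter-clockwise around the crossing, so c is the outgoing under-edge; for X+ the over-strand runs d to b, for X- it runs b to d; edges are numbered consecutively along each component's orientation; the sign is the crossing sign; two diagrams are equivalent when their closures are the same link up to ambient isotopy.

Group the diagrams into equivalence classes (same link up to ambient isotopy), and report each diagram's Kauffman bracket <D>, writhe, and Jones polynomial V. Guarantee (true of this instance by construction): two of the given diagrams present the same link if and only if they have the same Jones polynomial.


grouping into links: {D1} | {D2} | {D3}
V(D1) = 1  (w 0, c 12, <D> = 1)
D2 (bracket -A^-6 + A^-2 - A^2 + 2A^6 - A^10 + A^14; 10 crossings at w = +6): V = t - t^2 + 2t^3 - t^4 + t^5 - t^6
V(D3) = -t^-4 + t^-3 + t^-1  (w -2, c 10, <D> = A^-2 + A^6 - A^10)
key observation: 3 values of V(t) split the 3 diagrams


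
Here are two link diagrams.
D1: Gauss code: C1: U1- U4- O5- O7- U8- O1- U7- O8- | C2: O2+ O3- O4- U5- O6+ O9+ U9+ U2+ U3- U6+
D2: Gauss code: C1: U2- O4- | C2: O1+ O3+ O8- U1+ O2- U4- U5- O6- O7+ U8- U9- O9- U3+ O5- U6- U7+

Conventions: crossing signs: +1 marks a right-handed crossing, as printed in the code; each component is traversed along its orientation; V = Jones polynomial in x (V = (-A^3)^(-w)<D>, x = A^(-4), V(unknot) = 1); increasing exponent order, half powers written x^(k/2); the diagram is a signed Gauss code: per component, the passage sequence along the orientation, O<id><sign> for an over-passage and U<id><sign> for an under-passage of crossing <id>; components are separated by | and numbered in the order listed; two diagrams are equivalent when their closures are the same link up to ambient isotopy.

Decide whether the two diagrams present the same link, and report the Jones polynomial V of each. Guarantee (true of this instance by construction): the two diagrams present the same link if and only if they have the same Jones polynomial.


equivalent: no
D1 (bracket A^-3 + 2A^5 - A^9 + A^13 - A^17; 9 crossings at w = -3): V = x^(-13/2) - x^(-11/2) + x^(-9/2) - 2x^(-7/2) - x^(-3/2)
V(D2) = -x^(-5/2) - x^(-1/2)  (w -3, c 9, <D> = A^-7 + A)
key observation: 2 classes among 2 diagrams; unequal V(x) rules out equality


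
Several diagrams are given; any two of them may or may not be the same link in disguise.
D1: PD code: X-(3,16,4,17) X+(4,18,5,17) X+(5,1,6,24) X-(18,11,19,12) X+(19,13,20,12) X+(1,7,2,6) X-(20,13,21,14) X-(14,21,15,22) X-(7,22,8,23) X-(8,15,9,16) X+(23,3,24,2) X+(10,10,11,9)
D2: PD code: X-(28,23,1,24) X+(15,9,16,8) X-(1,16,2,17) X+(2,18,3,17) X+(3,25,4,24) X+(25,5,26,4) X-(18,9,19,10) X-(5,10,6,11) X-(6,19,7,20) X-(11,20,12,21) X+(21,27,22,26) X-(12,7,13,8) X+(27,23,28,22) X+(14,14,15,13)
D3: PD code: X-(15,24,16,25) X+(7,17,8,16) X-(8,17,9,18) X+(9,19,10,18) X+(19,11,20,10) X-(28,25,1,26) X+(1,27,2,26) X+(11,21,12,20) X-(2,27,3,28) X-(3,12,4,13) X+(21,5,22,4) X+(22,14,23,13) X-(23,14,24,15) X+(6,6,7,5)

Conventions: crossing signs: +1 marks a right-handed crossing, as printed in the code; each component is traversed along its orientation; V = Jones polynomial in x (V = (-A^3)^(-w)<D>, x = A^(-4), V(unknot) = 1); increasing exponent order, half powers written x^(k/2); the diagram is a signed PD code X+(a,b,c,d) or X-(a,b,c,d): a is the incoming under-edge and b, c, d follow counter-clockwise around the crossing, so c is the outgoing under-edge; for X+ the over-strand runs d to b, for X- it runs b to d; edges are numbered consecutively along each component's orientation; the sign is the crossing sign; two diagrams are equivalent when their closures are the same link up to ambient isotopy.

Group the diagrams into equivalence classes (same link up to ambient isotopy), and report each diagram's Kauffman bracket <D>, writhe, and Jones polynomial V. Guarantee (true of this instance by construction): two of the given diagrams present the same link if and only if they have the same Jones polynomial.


grouping into links: {D1, D2} | {D3}
V(D1) = -x^-3 + x^-2 - x^-1 + 3 - x + x^2 - x^3  (w 0, c 12, <D> = -A^-12 + A^-8 - A^-4 + 3 - A^4 + A^8 - A^12)
V(D2) = -x^-3 + x^-2 - x^-1 + 3 - x + x^2 - x^3  (w 0, c 14, <D> = -A^-12 + A^-8 - A^-4 + 3 - A^4 + A^8 - A^12)
D3 (bracket A^-14 - 2A^-10 + 2A^-6 - 2A^-2 + 2A^2 - A^6 + A^10; 14 crossings at w = +2): V = x^-1 - 1 + 2x - 2x^2 + 2x^3 - 2x^4 + x^5
why: 2 classes among 3 diagrams; unequal V(x) rules out equality
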